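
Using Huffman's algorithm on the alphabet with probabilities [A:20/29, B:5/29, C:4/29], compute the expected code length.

Huffman tree construction:
Combine smallest probabilities repeatedly
Resulting codes:
  A: 1 (length 1)
  B: 01 (length 2)
  C: 00 (length 2)
Average length = Σ p(s) × length(s) = 1.3103 bits


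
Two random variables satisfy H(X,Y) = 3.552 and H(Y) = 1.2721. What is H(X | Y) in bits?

Chain rule: H(X,Y) = H(X|Y) + H(Y)
H(X|Y) = H(X,Y) - H(Y) = 3.552 - 1.2721 = 2.2799 bits


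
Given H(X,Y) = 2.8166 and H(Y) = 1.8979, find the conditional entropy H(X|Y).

Chain rule: H(X,Y) = H(X|Y) + H(Y)
H(X|Y) = H(X,Y) - H(Y) = 2.8166 - 1.8979 = 0.9187 bits


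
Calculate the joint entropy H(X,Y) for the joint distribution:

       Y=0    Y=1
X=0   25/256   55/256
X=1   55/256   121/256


H(X,Y) = -Σ p(x,y) log₂ p(x,y)
  p(0,0)=25/256: -0.0977 × log₂(0.0977) = 0.3277
  p(0,1)=55/256: -0.2148 × log₂(0.2148) = 0.4767
  p(1,0)=55/256: -0.2148 × log₂(0.2148) = 0.4767
  p(1,1)=121/256: -0.4727 × log₂(0.4727) = 0.5110
H(X,Y) = 1.7921 bits


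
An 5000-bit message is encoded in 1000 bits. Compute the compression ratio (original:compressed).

Compression ratio = Original / Compressed
= 5000 / 1000 = 5.00:1


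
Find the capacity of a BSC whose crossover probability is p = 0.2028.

For BSC with error probability p:
C = 1 - H(p) where H(p) is binary entropy
H(0.2028) = -0.2028 × log₂(0.2028) - 0.7972 × log₂(0.7972)
H(p) = 0.7275
C = 1 - 0.7275 = 0.2725 bits/use


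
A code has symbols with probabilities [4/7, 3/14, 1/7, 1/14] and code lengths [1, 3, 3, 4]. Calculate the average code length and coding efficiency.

Average length L = Σ p_i × l_i = 1.9286 bits
Entropy H = 1.6106 bits
Efficiency η = H/L × 100% = 83.51%


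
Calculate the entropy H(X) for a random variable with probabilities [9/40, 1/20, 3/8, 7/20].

H(X) = -Σ p(x) log₂ p(x)
  -9/40 × log₂(9/40) = 0.4842
  -1/20 × log₂(1/20) = 0.2161
  -3/8 × log₂(3/8) = 0.5306
  -7/20 × log₂(7/20) = 0.5301
H(X) = 1.7610 bits


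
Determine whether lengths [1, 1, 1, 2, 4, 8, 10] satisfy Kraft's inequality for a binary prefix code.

Kraft inequality: Σ 2^(-l_i) ≤ 1 for prefix-free code
Calculating: 2^(-1) + 2^(-1) + 2^(-1) + 2^(-2) + 2^(-4) + 2^(-8) + 2^(-10)
= 0.5 + 0.5 + 0.5 + 0.25 + 0.0625 + 0.00390625 + 0.0009765625
= 1.8174
Since 1.8174 > 1, prefix-free code does not exist


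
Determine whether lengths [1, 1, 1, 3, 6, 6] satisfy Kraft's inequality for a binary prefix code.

Kraft inequality: Σ 2^(-l_i) ≤ 1 for prefix-free code
Calculating: 2^(-1) + 2^(-1) + 2^(-1) + 2^(-3) + 2^(-6) + 2^(-6)
= 0.5 + 0.5 + 0.5 + 0.125 + 0.015625 + 0.015625
= 1.6562
Since 1.6562 > 1, prefix-free code does not exist


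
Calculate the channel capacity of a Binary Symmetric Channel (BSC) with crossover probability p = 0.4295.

For BSC with error probability p:
C = 1 - H(p) where H(p) is binary entropy
H(0.4295) = -0.4295 × log₂(0.4295) - 0.5705 × log₂(0.5705)
H(p) = 0.9856
C = 1 - 0.9856 = 0.0144 bits/use


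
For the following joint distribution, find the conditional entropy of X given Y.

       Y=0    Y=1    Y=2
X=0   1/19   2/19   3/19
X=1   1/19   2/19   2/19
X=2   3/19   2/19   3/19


H(X|Y) = Σ_y p(y) H(X|Y=y)
  p(Y=0) = 5/19, H(X|Y=0) = 1.3710
  p(Y=1) = 6/19, H(X|Y=1) = 1.5850
  p(Y=2) = 8/19, H(X|Y=2) = 1.5613
H(X|Y) = 0.2632×1.3710 + 0.3158×1.5850 + 0.4211×1.5613 = 1.5187 bits


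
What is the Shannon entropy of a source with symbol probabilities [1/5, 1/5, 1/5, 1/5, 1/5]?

H(X) = -Σ p(x) log₂ p(x)
  -1/5 × log₂(1/5) = 0.4644
  -1/5 × log₂(1/5) = 0.4644
  -1/5 × log₂(1/5) = 0.4644
  -1/5 × log₂(1/5) = 0.4644
  -1/5 × log₂(1/5) = 0.4644
H(X) = 2.3219 bits


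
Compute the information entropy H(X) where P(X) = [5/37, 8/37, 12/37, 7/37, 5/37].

H(X) = -Σ p(x) log₂ p(x)
  -5/37 × log₂(5/37) = 0.3902
  -8/37 × log₂(8/37) = 0.4777
  -12/37 × log₂(12/37) = 0.5269
  -7/37 × log₂(7/37) = 0.4545
  -5/37 × log₂(5/37) = 0.3902
H(X) = 2.2394 bits


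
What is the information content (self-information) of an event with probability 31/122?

Information content I(x) = -log₂(p(x))
I = -log₂(31/122) = -log₂(0.2541)
I = 1.9765 bits


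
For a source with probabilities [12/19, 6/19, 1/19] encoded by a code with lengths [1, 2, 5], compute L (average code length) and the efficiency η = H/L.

Average length L = Σ p_i × l_i = 1.5263 bits
Entropy H = 1.1674 bits
Efficiency η = H/L × 100% = 76.49%


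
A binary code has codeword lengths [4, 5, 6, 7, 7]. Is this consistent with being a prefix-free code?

Kraft inequality: Σ 2^(-l_i) ≤ 1 for prefix-free code
Calculating: 2^(-4) + 2^(-5) + 2^(-6) + 2^(-7) + 2^(-7)
= 0.0625 + 0.03125 + 0.015625 + 0.0078125 + 0.0078125
= 0.1250
Since 0.1250 ≤ 1, prefix-free code exists


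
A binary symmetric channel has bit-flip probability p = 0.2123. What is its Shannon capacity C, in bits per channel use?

For BSC with error probability p:
C = 1 - H(p) where H(p) is binary entropy
H(0.2123) = -0.2123 × log₂(0.2123) - 0.7877 × log₂(0.7877)
H(p) = 0.7459
C = 1 - 0.7459 = 0.2541 bits/use


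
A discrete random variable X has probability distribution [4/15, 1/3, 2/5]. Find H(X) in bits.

H(X) = -Σ p(x) log₂ p(x)
  -4/15 × log₂(4/15) = 0.5085
  -1/3 × log₂(1/3) = 0.5283
  -2/5 × log₂(2/5) = 0.5288
H(X) = 1.5656 bits


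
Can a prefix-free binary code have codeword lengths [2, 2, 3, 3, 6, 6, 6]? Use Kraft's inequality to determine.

Kraft inequality: Σ 2^(-l_i) ≤ 1 for prefix-free code
Calculating: 2^(-2) + 2^(-2) + 2^(-3) + 2^(-3) + 2^(-6) + 2^(-6) + 2^(-6)
= 0.25 + 0.25 + 0.125 + 0.125 + 0.015625 + 0.015625 + 0.015625
= 0.7969
Since 0.7969 ≤ 1, prefix-free code exists


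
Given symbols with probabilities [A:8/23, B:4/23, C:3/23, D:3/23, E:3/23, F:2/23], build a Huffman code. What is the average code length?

Huffman tree construction:
Combine smallest probabilities repeatedly
Resulting codes:
  A: 11 (length 2)
  B: 00 (length 2)
  C: 011 (length 3)
  D: 100 (length 3)
  E: 101 (length 3)
  F: 010 (length 3)
Average length = Σ p(s) × length(s) = 2.4783 bits


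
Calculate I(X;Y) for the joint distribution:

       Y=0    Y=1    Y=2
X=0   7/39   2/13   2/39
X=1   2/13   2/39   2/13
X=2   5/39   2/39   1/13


H(X) = 1.5642, H(Y) = 1.5333, H(X,Y) = 3.0150
I(X;Y) = H(X) + H(Y) - H(X,Y) = 0.0825 bits


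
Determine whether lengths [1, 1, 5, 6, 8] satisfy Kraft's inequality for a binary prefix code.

Kraft inequality: Σ 2^(-l_i) ≤ 1 for prefix-free code
Calculating: 2^(-1) + 2^(-1) + 2^(-5) + 2^(-6) + 2^(-8)
= 0.5 + 0.5 + 0.03125 + 0.015625 + 0.00390625
= 1.0508
Since 1.0508 > 1, prefix-free code does not exist


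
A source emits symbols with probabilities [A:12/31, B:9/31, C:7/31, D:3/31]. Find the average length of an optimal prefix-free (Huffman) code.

Huffman tree construction:
Combine smallest probabilities repeatedly
Resulting codes:
  A: 0 (length 1)
  B: 10 (length 2)
  C: 111 (length 3)
  D: 110 (length 3)
Average length = Σ p(s) × length(s) = 1.9355 bits


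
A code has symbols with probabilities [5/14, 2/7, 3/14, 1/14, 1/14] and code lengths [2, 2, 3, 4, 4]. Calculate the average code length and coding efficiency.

Average length L = Σ p_i × l_i = 2.5000 bits
Entropy H = 2.0670 bits
Efficiency η = H/L × 100% = 82.68%


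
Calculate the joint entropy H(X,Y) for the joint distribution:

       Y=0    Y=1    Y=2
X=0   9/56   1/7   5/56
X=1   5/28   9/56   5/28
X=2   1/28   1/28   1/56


H(X,Y) = -Σ p(x,y) log₂ p(x,y)
  p(0,0)=9/56: -0.1607 × log₂(0.1607) = 0.4239
  p(0,1)=1/7: -0.1429 × log₂(0.1429) = 0.4011
  p(0,2)=5/56: -0.0893 × log₂(0.0893) = 0.3112
  p(1,0)=5/28: -0.1786 × log₂(0.1786) = 0.4438
  p(1,1)=9/56: -0.1607 × log₂(0.1607) = 0.4239
  p(1,2)=5/28: -0.1786 × log₂(0.1786) = 0.4438
  p(2,0)=1/28: -0.0357 × log₂(0.0357) = 0.1717
  p(2,1)=1/28: -0.0357 × log₂(0.0357) = 0.1717
  p(2,2)=1/56: -0.0179 × log₂(0.0179) = 0.1037
H(X,Y) = 2.8947 bits


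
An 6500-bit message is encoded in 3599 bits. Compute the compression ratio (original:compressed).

Compression ratio = Original / Compressed
= 6500 / 3599 = 1.81:1


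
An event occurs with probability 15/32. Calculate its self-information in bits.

Information content I(x) = -log₂(p(x))
I = -log₂(15/32) = -log₂(0.4688)
I = 1.0931 bits


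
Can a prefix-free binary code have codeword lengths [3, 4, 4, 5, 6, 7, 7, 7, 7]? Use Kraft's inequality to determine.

Kraft inequality: Σ 2^(-l_i) ≤ 1 for prefix-free code
Calculating: 2^(-3) + 2^(-4) + 2^(-4) + 2^(-5) + 2^(-6) + 2^(-7) + 2^(-7) + 2^(-7) + 2^(-7)
= 0.125 + 0.0625 + 0.0625 + 0.03125 + 0.015625 + 0.0078125 + 0.0078125 + 0.0078125 + 0.0078125
= 0.3281
Since 0.3281 ≤ 1, prefix-free code exists


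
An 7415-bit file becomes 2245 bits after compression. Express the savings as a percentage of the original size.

Space savings = (1 - Compressed/Original) × 100%
= (1 - 2245/7415) × 100%
= 69.72%


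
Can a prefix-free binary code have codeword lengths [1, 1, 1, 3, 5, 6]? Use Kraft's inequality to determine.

Kraft inequality: Σ 2^(-l_i) ≤ 1 for prefix-free code
Calculating: 2^(-1) + 2^(-1) + 2^(-1) + 2^(-3) + 2^(-5) + 2^(-6)
= 0.5 + 0.5 + 0.5 + 0.125 + 0.03125 + 0.015625
= 1.6719
Since 1.6719 > 1, prefix-free code does not exist


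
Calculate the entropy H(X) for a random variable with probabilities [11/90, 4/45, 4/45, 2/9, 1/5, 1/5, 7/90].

H(X) = -Σ p(x) log₂ p(x)
  -11/90 × log₂(11/90) = 0.3706
  -4/45 × log₂(4/45) = 0.3104
  -4/45 × log₂(4/45) = 0.3104
  -2/9 × log₂(2/9) = 0.4822
  -1/5 × log₂(1/5) = 0.4644
  -1/5 × log₂(1/5) = 0.4644
  -7/90 × log₂(7/90) = 0.2866
H(X) = 2.6890 bits


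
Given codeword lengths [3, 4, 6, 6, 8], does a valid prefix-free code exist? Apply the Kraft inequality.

Kraft inequality: Σ 2^(-l_i) ≤ 1 for prefix-free code
Calculating: 2^(-3) + 2^(-4) + 2^(-6) + 2^(-6) + 2^(-8)
= 0.125 + 0.0625 + 0.015625 + 0.015625 + 0.00390625
= 0.2227
Since 0.2227 ≤ 1, prefix-free code exists


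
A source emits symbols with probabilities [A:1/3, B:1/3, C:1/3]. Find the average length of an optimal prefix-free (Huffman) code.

Huffman tree construction:
Combine smallest probabilities repeatedly
Resulting codes:
  A: 10 (length 2)
  B: 11 (length 2)
  C: 0 (length 1)
Average length = Σ p(s) × length(s) = 1.6667 bits


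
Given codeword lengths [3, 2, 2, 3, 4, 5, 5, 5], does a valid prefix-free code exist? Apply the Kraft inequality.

Kraft inequality: Σ 2^(-l_i) ≤ 1 for prefix-free code
Calculating: 2^(-3) + 2^(-2) + 2^(-2) + 2^(-3) + 2^(-4) + 2^(-5) + 2^(-5) + 2^(-5)
= 0.125 + 0.25 + 0.25 + 0.125 + 0.0625 + 0.03125 + 0.03125 + 0.03125
= 0.9062
Since 0.9062 ≤ 1, prefix-free code exists


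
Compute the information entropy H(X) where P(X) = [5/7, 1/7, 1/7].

H(X) = -Σ p(x) log₂ p(x)
  -5/7 × log₂(5/7) = 0.3467
  -1/7 × log₂(1/7) = 0.4011
  -1/7 × log₂(1/7) = 0.4011
H(X) = 1.1488 bits


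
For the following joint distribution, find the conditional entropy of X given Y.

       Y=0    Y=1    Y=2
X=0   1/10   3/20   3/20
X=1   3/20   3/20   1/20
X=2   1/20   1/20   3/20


H(X|Y) = Σ_y p(y) H(X|Y=y)
  p(Y=0) = 3/10, H(X|Y=0) = 1.4591
  p(Y=1) = 7/20, H(X|Y=1) = 1.4488
  p(Y=2) = 7/20, H(X|Y=2) = 1.4488
H(X|Y) = 0.3000×1.4591 + 0.3500×1.4488 + 0.3500×1.4488 = 1.4519 bits


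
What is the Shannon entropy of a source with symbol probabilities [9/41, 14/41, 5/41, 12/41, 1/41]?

H(X) = -Σ p(x) log₂ p(x)
  -9/41 × log₂(9/41) = 0.4802
  -14/41 × log₂(14/41) = 0.5293
  -5/41 × log₂(5/41) = 0.3702
  -12/41 × log₂(12/41) = 0.5188
  -1/41 × log₂(1/41) = 0.1307
H(X) = 2.0292 bits


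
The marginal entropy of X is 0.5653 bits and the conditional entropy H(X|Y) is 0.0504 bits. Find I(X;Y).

I(X;Y) = H(X) - H(X|Y)
I(X;Y) = 0.5653 - 0.0504 = 0.5149 bits


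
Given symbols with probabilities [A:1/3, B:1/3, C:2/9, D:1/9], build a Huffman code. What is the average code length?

Huffman tree construction:
Combine smallest probabilities repeatedly
Resulting codes:
  A: 10 (length 2)
  B: 11 (length 2)
  C: 01 (length 2)
  D: 00 (length 2)
Average length = Σ p(s) × length(s) = 2.0000 bits


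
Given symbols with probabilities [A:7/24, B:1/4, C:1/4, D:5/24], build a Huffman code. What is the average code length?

Huffman tree construction:
Combine smallest probabilities repeatedly
Resulting codes:
  A: 11 (length 2)
  B: 01 (length 2)
  C: 10 (length 2)
  D: 00 (length 2)
Average length = Σ p(s) × length(s) = 2.0000 bits


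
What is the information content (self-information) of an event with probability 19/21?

Information content I(x) = -log₂(p(x))
I = -log₂(19/21) = -log₂(0.9048)
I = 0.1444 bits


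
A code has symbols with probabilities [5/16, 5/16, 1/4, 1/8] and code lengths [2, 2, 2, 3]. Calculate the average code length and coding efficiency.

Average length L = Σ p_i × l_i = 2.1250 bits
Entropy H = 1.9238 bits
Efficiency η = H/L × 100% = 90.53%


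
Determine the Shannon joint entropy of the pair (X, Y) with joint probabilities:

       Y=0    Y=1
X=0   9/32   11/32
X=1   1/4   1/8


H(X,Y) = -Σ p(x,y) log₂ p(x,y)
  p(0,0)=9/32: -0.2812 × log₂(0.2812) = 0.5147
  p(0,1)=11/32: -0.3438 × log₂(0.3438) = 0.5296
  p(1,0)=1/4: -0.2500 × log₂(0.2500) = 0.5000
  p(1,1)=1/8: -0.1250 × log₂(0.1250) = 0.3750
H(X,Y) = 1.9193 bits


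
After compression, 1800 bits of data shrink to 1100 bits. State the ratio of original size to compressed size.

Compression ratio = Original / Compressed
= 1800 / 1100 = 1.64:1


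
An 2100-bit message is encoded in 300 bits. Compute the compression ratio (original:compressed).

Compression ratio = Original / Compressed
= 2100 / 300 = 7.00:1


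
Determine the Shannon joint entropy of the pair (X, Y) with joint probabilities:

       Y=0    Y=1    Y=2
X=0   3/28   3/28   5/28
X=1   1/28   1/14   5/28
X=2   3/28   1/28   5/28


H(X,Y) = -Σ p(x,y) log₂ p(x,y)
  p(0,0)=3/28: -0.1071 × log₂(0.1071) = 0.3453
  p(0,1)=3/28: -0.1071 × log₂(0.1071) = 0.3453
  p(0,2)=5/28: -0.1786 × log₂(0.1786) = 0.4438
  p(1,0)=1/28: -0.0357 × log₂(0.0357) = 0.1717
  p(1,1)=1/14: -0.0714 × log₂(0.0714) = 0.2720
  p(1,2)=5/28: -0.1786 × log₂(0.1786) = 0.4438
  p(2,0)=3/28: -0.1071 × log₂(0.1071) = 0.3453
  p(2,1)=1/28: -0.0357 × log₂(0.0357) = 0.1717
  p(2,2)=5/28: -0.1786 × log₂(0.1786) = 0.4438
H(X,Y) = 2.9826 bits


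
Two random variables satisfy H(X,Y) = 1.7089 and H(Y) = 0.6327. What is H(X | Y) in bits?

Chain rule: H(X,Y) = H(X|Y) + H(Y)
H(X|Y) = H(X,Y) - H(Y) = 1.7089 - 0.6327 = 1.0762 bits


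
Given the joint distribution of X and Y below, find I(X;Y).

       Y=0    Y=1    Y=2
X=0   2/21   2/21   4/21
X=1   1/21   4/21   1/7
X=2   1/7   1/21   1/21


H(X) = 1.5538, H(Y) = 1.5751, H(X,Y) = 2.9871
I(X;Y) = H(X) + H(Y) - H(X,Y) = 0.1418 bits


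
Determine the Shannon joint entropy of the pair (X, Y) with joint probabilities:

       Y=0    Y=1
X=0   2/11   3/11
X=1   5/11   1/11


H(X,Y) = -Σ p(x,y) log₂ p(x,y)
  p(0,0)=2/11: -0.1818 × log₂(0.1818) = 0.4472
  p(0,1)=3/11: -0.2727 × log₂(0.2727) = 0.5112
  p(1,0)=5/11: -0.4545 × log₂(0.4545) = 0.5170
  p(1,1)=1/11: -0.0909 × log₂(0.0909) = 0.3145
H(X,Y) = 1.7899 bits


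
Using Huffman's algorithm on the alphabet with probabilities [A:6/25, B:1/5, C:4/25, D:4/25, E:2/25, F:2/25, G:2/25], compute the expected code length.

Huffman tree construction:
Combine smallest probabilities repeatedly
Resulting codes:
  A: 01 (length 2)
  B: 00 (length 2)
  C: 101 (length 3)
  D: 110 (length 3)
  E: 1110 (length 4)
  F: 1111 (length 4)
  G: 100 (length 3)
Average length = Σ p(s) × length(s) = 2.7200 bits


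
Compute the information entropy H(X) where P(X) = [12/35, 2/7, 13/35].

H(X) = -Σ p(x) log₂ p(x)
  -12/35 × log₂(12/35) = 0.5295
  -2/7 × log₂(2/7) = 0.5164
  -13/35 × log₂(13/35) = 0.5307
H(X) = 1.5766 bits


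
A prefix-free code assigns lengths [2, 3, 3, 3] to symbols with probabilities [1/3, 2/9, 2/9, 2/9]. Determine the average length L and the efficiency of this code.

Average length L = Σ p_i × l_i = 2.6667 bits
Entropy H = 1.9749 bits
Efficiency η = H/L × 100% = 74.06%


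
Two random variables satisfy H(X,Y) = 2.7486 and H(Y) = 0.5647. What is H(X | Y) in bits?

Chain rule: H(X,Y) = H(X|Y) + H(Y)
H(X|Y) = H(X,Y) - H(Y) = 2.7486 - 0.5647 = 2.1839 bits


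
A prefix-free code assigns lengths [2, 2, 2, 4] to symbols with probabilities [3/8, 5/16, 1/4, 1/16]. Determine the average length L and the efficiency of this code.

Average length L = Σ p_i × l_i = 2.1250 bits
Entropy H = 1.8050 bits
Efficiency η = H/L × 100% = 84.94%


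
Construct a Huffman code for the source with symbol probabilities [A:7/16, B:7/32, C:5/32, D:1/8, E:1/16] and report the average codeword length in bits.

Huffman tree construction:
Combine smallest probabilities repeatedly
Resulting codes:
  A: 0 (length 1)
  B: 10 (length 2)
  C: 110 (length 3)
  D: 1111 (length 4)
  E: 1110 (length 4)
Average length = Σ p(s) × length(s) = 2.0938 bits


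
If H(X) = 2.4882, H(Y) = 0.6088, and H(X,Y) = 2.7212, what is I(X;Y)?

I(X;Y) = H(X) + H(Y) - H(X,Y)
I(X;Y) = 2.4882 + 0.6088 - 2.7212 = 0.3758 bits


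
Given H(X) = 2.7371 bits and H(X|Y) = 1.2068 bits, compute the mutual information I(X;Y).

I(X;Y) = H(X) - H(X|Y)
I(X;Y) = 2.7371 - 1.2068 = 1.5303 bits


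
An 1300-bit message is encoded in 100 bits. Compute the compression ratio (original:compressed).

Compression ratio = Original / Compressed
= 1300 / 100 = 13.00:1


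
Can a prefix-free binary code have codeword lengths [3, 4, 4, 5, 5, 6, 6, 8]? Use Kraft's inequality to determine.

Kraft inequality: Σ 2^(-l_i) ≤ 1 for prefix-free code
Calculating: 2^(-3) + 2^(-4) + 2^(-4) + 2^(-5) + 2^(-5) + 2^(-6) + 2^(-6) + 2^(-8)
= 0.125 + 0.0625 + 0.0625 + 0.03125 + 0.03125 + 0.015625 + 0.015625 + 0.00390625
= 0.3477
Since 0.3477 ≤ 1, prefix-free code exists


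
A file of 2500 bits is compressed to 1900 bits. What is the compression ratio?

Compression ratio = Original / Compressed
= 2500 / 1900 = 1.32:1


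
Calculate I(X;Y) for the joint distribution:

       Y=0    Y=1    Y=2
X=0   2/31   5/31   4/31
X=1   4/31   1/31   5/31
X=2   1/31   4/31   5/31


H(X) = 1.5835, H(Y) = 1.5292, H(X,Y) = 2.9920
I(X;Y) = H(X) + H(Y) - H(X,Y) = 0.1207 bits


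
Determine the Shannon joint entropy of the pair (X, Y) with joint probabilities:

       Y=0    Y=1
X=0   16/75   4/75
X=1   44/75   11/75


H(X,Y) = -Σ p(x,y) log₂ p(x,y)
  p(0,0)=16/75: -0.2133 × log₂(0.2133) = 0.4755
  p(0,1)=4/75: -0.0533 × log₂(0.0533) = 0.2255
  p(1,0)=44/75: -0.5867 × log₂(0.5867) = 0.4514
  p(1,1)=11/75: -0.1467 × log₂(0.1467) = 0.4062
H(X,Y) = 1.5586 bits


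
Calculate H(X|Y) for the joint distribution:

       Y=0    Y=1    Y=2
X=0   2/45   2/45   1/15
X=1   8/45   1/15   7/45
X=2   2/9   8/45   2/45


H(X|Y) = Σ_y p(y) H(X|Y=y)
  p(Y=0) = 4/9, H(X|Y=0) = 1.3610
  p(Y=1) = 13/45, H(X|Y=1) = 1.3347
  p(Y=2) = 4/15, H(X|Y=2) = 1.3844
H(X|Y) = 0.4444×1.3610 + 0.2889×1.3347 + 0.2667×1.3844 = 1.3596 bits


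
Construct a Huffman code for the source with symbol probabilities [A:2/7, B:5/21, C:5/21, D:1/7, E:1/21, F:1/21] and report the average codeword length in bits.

Huffman tree construction:
Combine smallest probabilities repeatedly
Resulting codes:
  A: 11 (length 2)
  B: 00 (length 2)
  C: 01 (length 2)
  D: 101 (length 3)
  E: 1000 (length 4)
  F: 1001 (length 4)
Average length = Σ p(s) × length(s) = 2.3333 bits


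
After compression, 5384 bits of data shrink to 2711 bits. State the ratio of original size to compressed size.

Compression ratio = Original / Compressed
= 5384 / 2711 = 1.99:1


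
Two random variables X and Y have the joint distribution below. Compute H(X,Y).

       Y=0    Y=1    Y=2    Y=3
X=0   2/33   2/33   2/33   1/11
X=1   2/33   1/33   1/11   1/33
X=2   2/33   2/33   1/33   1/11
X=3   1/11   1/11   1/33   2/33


H(X,Y) = -Σ p(x,y) log₂ p(x,y)
  p(0,0)=2/33: -0.0606 × log₂(0.0606) = 0.2451
  p(0,1)=2/33: -0.0606 × log₂(0.0606) = 0.2451
  p(0,2)=2/33: -0.0606 × log₂(0.0606) = 0.2451
  p(0,3)=1/11: -0.0909 × log₂(0.0909) = 0.3145
  p(1,0)=2/33: -0.0606 × log₂(0.0606) = 0.2451
  p(1,1)=1/33: -0.0303 × log₂(0.0303) = 0.1529
  p(1,2)=1/11: -0.0909 × log₂(0.0909) = 0.3145
  p(1,3)=1/33: -0.0303 × log₂(0.0303) = 0.1529
  p(2,0)=2/33: -0.0606 × log₂(0.0606) = 0.2451
  p(2,1)=2/33: -0.0606 × log₂(0.0606) = 0.2451
  p(2,2)=1/33: -0.0303 × log₂(0.0303) = 0.1529
  p(2,3)=1/11: -0.0909 × log₂(0.0909) = 0.3145
  p(3,0)=1/11: -0.0909 × log₂(0.0909) = 0.3145
  p(3,1)=1/11: -0.0909 × log₂(0.0909) = 0.3145
  p(3,2)=1/33: -0.0303 × log₂(0.0303) = 0.1529
  p(3,3)=2/33: -0.0606 × log₂(0.0606) = 0.2451
H(X,Y) = 3.8997 bits


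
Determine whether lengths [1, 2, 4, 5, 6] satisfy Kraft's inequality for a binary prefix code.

Kraft inequality: Σ 2^(-l_i) ≤ 1 for prefix-free code
Calculating: 2^(-1) + 2^(-2) + 2^(-4) + 2^(-5) + 2^(-6)
= 0.5 + 0.25 + 0.0625 + 0.03125 + 0.015625
= 0.8594
Since 0.8594 ≤ 1, prefix-free code exists


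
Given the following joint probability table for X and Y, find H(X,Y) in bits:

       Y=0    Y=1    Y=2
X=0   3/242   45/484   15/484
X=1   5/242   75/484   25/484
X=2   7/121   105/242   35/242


H(X,Y) = -Σ p(x,y) log₂ p(x,y)
  p(0,0)=3/242: -0.0124 × log₂(0.0124) = 0.0785
  p(0,1)=45/484: -0.0930 × log₂(0.0930) = 0.3186
  p(0,2)=15/484: -0.0310 × log₂(0.0310) = 0.1553
  p(1,0)=5/242: -0.0207 × log₂(0.0207) = 0.1156
  p(1,1)=75/484: -0.1550 × log₂(0.1550) = 0.4168
  p(1,2)=25/484: -0.0517 × log₂(0.0517) = 0.2208
  p(2,0)=7/121: -0.0579 × log₂(0.0579) = 0.2379
  p(2,1)=105/242: -0.4339 × log₂(0.4339) = 0.5227
  p(2,2)=35/242: -0.1446 × log₂(0.1446) = 0.4035
H(X,Y) = 2.4697 bits


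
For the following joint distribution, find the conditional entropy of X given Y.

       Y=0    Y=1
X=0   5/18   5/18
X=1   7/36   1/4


H(X|Y) = Σ_y p(y) H(X|Y=y)
  p(Y=0) = 17/36, H(X|Y=0) = 0.9774
  p(Y=1) = 19/36, H(X|Y=1) = 0.9980
H(X|Y) = 0.4722×0.9774 + 0.5278×0.9980 = 0.9883 bits


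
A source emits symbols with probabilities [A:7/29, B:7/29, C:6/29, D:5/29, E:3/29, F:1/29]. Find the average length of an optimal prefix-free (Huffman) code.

Huffman tree construction:
Combine smallest probabilities repeatedly
Resulting codes:
  A: 01 (length 2)
  B: 10 (length 2)
  C: 00 (length 2)
  D: 111 (length 3)
  E: 1101 (length 4)
  F: 1100 (length 4)
Average length = Σ p(s) × length(s) = 2.4483 bits


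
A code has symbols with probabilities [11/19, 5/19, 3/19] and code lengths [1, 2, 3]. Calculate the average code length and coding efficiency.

Average length L = Σ p_i × l_i = 1.5789 bits
Entropy H = 1.3838 bits
Efficiency η = H/L × 100% = 87.64%


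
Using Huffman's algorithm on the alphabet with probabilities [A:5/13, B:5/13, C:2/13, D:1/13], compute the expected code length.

Huffman tree construction:
Combine smallest probabilities repeatedly
Resulting codes:
  A: 11 (length 2)
  B: 0 (length 1)
  C: 101 (length 3)
  D: 100 (length 3)
Average length = Σ p(s) × length(s) = 1.8462 bits


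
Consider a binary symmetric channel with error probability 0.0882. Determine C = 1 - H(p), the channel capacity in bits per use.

For BSC with error probability p:
C = 1 - H(p) where H(p) is binary entropy
H(0.0882) = -0.0882 × log₂(0.0882) - 0.9118 × log₂(0.9118)
H(p) = 0.4304
C = 1 - 0.4304 = 0.5696 bits/use


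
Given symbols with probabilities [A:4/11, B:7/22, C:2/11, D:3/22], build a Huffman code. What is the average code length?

Huffman tree construction:
Combine smallest probabilities repeatedly
Resulting codes:
  A: 0 (length 1)
  B: 10 (length 2)
  C: 111 (length 3)
  D: 110 (length 3)
Average length = Σ p(s) × length(s) = 1.9545 bits


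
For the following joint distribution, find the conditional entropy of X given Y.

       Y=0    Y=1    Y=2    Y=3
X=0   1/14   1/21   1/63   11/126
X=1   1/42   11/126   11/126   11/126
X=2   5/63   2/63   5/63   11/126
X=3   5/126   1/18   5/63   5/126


H(X|Y) = Σ_y p(y) H(X|Y=y)
  p(Y=0) = 3/14, H(X|Y=0) = 1.8618
  p(Y=1) = 2/9, H(X|Y=1) = 1.9068
  p(Y=2) = 11/42, H(X|Y=2) = 1.8174
  p(Y=3) = 19/63, H(X|Y=3) = 1.9382
H(X|Y) = 0.2143×1.8618 + 0.2222×1.9068 + 0.2619×1.8174 + 0.3016×1.9382 = 1.8832 bits


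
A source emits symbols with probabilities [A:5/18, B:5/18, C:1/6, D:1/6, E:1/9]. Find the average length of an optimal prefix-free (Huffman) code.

Huffman tree construction:
Combine smallest probabilities repeatedly
Resulting codes:
  A: 01 (length 2)
  B: 10 (length 2)
  C: 111 (length 3)
  D: 00 (length 2)
  E: 110 (length 3)
Average length = Σ p(s) × length(s) = 2.2778 bits


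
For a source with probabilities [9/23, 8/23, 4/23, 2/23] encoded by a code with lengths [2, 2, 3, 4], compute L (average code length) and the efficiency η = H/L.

Average length L = Σ p_i × l_i = 2.3478 bits
Entropy H = 1.8049 bits
Efficiency η = H/L × 100% = 76.88%


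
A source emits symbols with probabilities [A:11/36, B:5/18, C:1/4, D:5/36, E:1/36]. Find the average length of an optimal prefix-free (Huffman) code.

Huffman tree construction:
Combine smallest probabilities repeatedly
Resulting codes:
  A: 11 (length 2)
  B: 10 (length 2)
  C: 01 (length 2)
  D: 001 (length 3)
  E: 000 (length 3)
Average length = Σ p(s) × length(s) = 2.1667 bits


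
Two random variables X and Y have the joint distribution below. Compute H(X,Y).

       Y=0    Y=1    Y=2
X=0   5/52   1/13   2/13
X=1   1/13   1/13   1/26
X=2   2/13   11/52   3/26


H(X,Y) = -Σ p(x,y) log₂ p(x,y)
  p(0,0)=5/52: -0.0962 × log₂(0.0962) = 0.3249
  p(0,1)=1/13: -0.0769 × log₂(0.0769) = 0.2846
  p(0,2)=2/13: -0.1538 × log₂(0.1538) = 0.4155
  p(1,0)=1/13: -0.0769 × log₂(0.0769) = 0.2846
  p(1,1)=1/13: -0.0769 × log₂(0.0769) = 0.2846
  p(1,2)=1/26: -0.0385 × log₂(0.0385) = 0.1808
  p(2,0)=2/13: -0.1538 × log₂(0.1538) = 0.4155
  p(2,1)=11/52: -0.2115 × log₂(0.2115) = 0.4741
  p(2,2)=3/26: -0.1154 × log₂(0.1154) = 0.3595
H(X,Y) = 3.0240 bits


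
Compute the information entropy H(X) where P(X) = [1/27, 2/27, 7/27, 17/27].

H(X) = -Σ p(x) log₂ p(x)
  -1/27 × log₂(1/27) = 0.1761
  -2/27 × log₂(2/27) = 0.2781
  -7/27 × log₂(7/27) = 0.5049
  -17/27 × log₂(17/27) = 0.4202
H(X) = 1.3794 bits


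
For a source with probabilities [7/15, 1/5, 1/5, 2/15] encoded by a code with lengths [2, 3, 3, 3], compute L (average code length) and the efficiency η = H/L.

Average length L = Σ p_i × l_i = 2.5333 bits
Entropy H = 1.8295 bits
Efficiency η = H/L × 100% = 72.22%


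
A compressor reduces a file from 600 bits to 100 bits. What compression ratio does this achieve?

Compression ratio = Original / Compressed
= 600 / 100 = 6.00:1


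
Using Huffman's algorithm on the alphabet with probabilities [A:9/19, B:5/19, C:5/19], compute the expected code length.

Huffman tree construction:
Combine smallest probabilities repeatedly
Resulting codes:
  A: 0 (length 1)
  B: 10 (length 2)
  C: 11 (length 2)
Average length = Σ p(s) × length(s) = 1.5263 bits


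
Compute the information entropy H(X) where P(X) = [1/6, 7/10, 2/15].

H(X) = -Σ p(x) log₂ p(x)
  -1/6 × log₂(1/6) = 0.4308
  -7/10 × log₂(7/10) = 0.3602
  -2/15 × log₂(2/15) = 0.3876
H(X) = 1.1786 bits


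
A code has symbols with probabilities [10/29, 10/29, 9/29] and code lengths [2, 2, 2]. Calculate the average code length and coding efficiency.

Average length L = Σ p_i × l_i = 2.0000 bits
Entropy H = 1.5832 bits
Efficiency η = H/L × 100% = 79.16%


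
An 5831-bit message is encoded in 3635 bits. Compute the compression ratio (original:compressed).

Compression ratio = Original / Compressed
= 5831 / 3635 = 1.60:1


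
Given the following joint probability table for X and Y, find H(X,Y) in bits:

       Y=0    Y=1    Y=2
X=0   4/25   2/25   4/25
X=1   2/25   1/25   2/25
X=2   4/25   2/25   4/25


H(X,Y) = -Σ p(x,y) log₂ p(x,y)
  p(0,0)=4/25: -0.1600 × log₂(0.1600) = 0.4230
  p(0,1)=2/25: -0.0800 × log₂(0.0800) = 0.2915
  p(0,2)=4/25: -0.1600 × log₂(0.1600) = 0.4230
  p(1,0)=2/25: -0.0800 × log₂(0.0800) = 0.2915
  p(1,1)=1/25: -0.0400 × log₂(0.0400) = 0.1858
  p(1,2)=2/25: -0.0800 × log₂(0.0800) = 0.2915
  p(2,0)=4/25: -0.1600 × log₂(0.1600) = 0.4230
  p(2,1)=2/25: -0.0800 × log₂(0.0800) = 0.2915
  p(2,2)=4/25: -0.1600 × log₂(0.1600) = 0.4230
H(X,Y) = 3.0439 bits


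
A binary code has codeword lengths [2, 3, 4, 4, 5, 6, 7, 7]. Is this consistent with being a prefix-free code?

Kraft inequality: Σ 2^(-l_i) ≤ 1 for prefix-free code
Calculating: 2^(-2) + 2^(-3) + 2^(-4) + 2^(-4) + 2^(-5) + 2^(-6) + 2^(-7) + 2^(-7)
= 0.25 + 0.125 + 0.0625 + 0.0625 + 0.03125 + 0.015625 + 0.0078125 + 0.0078125
= 0.5625
Since 0.5625 ≤ 1, prefix-free code exists


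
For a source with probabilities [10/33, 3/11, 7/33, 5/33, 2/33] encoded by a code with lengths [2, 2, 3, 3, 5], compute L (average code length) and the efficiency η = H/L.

Average length L = Σ p_i × l_i = 2.5455 bits
Entropy H = 2.1653 bits
Efficiency η = H/L × 100% = 85.07%


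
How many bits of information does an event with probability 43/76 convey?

Information content I(x) = -log₂(p(x))
I = -log₂(43/76) = -log₂(0.5658)
I = 0.8217 bits


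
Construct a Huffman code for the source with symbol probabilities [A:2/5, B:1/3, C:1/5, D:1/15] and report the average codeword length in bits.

Huffman tree construction:
Combine smallest probabilities repeatedly
Resulting codes:
  A: 0 (length 1)
  B: 11 (length 2)
  C: 101 (length 3)
  D: 100 (length 3)
Average length = Σ p(s) × length(s) = 1.8667 bits


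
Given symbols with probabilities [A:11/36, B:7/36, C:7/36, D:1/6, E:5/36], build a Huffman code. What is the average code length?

Huffman tree construction:
Combine smallest probabilities repeatedly
Resulting codes:
  A: 10 (length 2)
  B: 00 (length 2)
  C: 01 (length 2)
  D: 111 (length 3)
  E: 110 (length 3)
Average length = Σ p(s) × length(s) = 2.3056 bits


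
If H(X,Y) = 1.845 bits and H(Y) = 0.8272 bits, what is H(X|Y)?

Chain rule: H(X,Y) = H(X|Y) + H(Y)
H(X|Y) = H(X,Y) - H(Y) = 1.845 - 0.8272 = 1.0178 bits


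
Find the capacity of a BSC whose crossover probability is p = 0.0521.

For BSC with error probability p:
C = 1 - H(p) where H(p) is binary entropy
H(0.0521) = -0.0521 × log₂(0.0521) - 0.9479 × log₂(0.9479)
H(p) = 0.2953
C = 1 - 0.2953 = 0.7047 bits/use


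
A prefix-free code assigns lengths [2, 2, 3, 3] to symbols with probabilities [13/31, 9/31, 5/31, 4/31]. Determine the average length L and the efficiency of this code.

Average length L = Σ p_i × l_i = 2.2903 bits
Entropy H = 1.8495 bits
Efficiency η = H/L × 100% = 80.75%


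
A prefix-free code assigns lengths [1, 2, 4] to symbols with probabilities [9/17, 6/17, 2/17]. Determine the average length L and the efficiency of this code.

Average length L = Σ p_i × l_i = 1.7059 bits
Entropy H = 1.3793 bits
Efficiency η = H/L × 100% = 80.85%


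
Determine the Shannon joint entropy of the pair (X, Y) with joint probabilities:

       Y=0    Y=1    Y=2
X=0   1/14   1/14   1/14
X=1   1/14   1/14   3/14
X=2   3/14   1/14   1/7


H(X,Y) = -Σ p(x,y) log₂ p(x,y)
  p(0,0)=1/14: -0.0714 × log₂(0.0714) = 0.2720
  p(0,1)=1/14: -0.0714 × log₂(0.0714) = 0.2720
  p(0,2)=1/14: -0.0714 × log₂(0.0714) = 0.2720
  p(1,0)=1/14: -0.0714 × log₂(0.0714) = 0.2720
  p(1,1)=1/14: -0.0714 × log₂(0.0714) = 0.2720
  p(1,2)=3/14: -0.2143 × log₂(0.2143) = 0.4762
  p(2,0)=3/14: -0.2143 × log₂(0.2143) = 0.4762
  p(2,1)=1/14: -0.0714 × log₂(0.0714) = 0.2720
  p(2,2)=1/7: -0.1429 × log₂(0.1429) = 0.4011
H(X,Y) = 2.9852 bits


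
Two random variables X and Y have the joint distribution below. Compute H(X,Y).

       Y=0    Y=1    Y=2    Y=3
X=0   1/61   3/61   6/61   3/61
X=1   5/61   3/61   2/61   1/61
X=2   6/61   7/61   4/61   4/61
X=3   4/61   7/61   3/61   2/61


H(X,Y) = -Σ p(x,y) log₂ p(x,y)
  p(0,0)=1/61: -0.0164 × log₂(0.0164) = 0.0972
  p(0,1)=3/61: -0.0492 × log₂(0.0492) = 0.2137
  p(0,2)=6/61: -0.0984 × log₂(0.0984) = 0.3291
  p(0,3)=3/61: -0.0492 × log₂(0.0492) = 0.2137
  p(1,0)=5/61: -0.0820 × log₂(0.0820) = 0.2958
  p(1,1)=3/61: -0.0492 × log₂(0.0492) = 0.2137
  p(1,2)=2/61: -0.0328 × log₂(0.0328) = 0.1617
  p(1,3)=1/61: -0.0164 × log₂(0.0164) = 0.0972
  p(2,0)=6/61: -0.0984 × log₂(0.0984) = 0.3291
  p(2,1)=7/61: -0.1148 × log₂(0.1148) = 0.3584
  p(2,2)=4/61: -0.0656 × log₂(0.0656) = 0.2578
  p(2,3)=4/61: -0.0656 × log₂(0.0656) = 0.2578
  p(3,0)=4/61: -0.0656 × log₂(0.0656) = 0.2578
  p(3,1)=7/61: -0.1148 × log₂(0.1148) = 0.3584
  p(3,2)=3/61: -0.0492 × log₂(0.0492) = 0.2137
  p(3,3)=2/61: -0.0328 × log₂(0.0328) = 0.1617
H(X,Y) = 3.8168 bits


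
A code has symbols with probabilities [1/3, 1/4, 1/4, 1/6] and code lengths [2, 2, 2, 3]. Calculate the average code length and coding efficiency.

Average length L = Σ p_i × l_i = 2.1667 bits
Entropy H = 1.9591 bits
Efficiency η = H/L × 100% = 90.42%


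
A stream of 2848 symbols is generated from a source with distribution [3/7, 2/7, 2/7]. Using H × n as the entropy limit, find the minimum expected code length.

Entropy H = 1.5567 bits/symbol
Minimum bits = H × n = 1.5567 × 2848
= 4433.36 bits


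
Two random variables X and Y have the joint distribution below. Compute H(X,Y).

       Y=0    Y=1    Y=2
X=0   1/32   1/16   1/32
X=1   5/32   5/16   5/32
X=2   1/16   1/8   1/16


H(X,Y) = -Σ p(x,y) log₂ p(x,y)
  p(0,0)=1/32: -0.0312 × log₂(0.0312) = 0.1562
  p(0,1)=1/16: -0.0625 × log₂(0.0625) = 0.2500
  p(0,2)=1/32: -0.0312 × log₂(0.0312) = 0.1562
  p(1,0)=5/32: -0.1562 × log₂(0.1562) = 0.4184
  p(1,1)=5/16: -0.3125 × log₂(0.3125) = 0.5244
  p(1,2)=5/32: -0.1562 × log₂(0.1562) = 0.4184
  p(2,0)=1/16: -0.0625 × log₂(0.0625) = 0.2500
  p(2,1)=1/8: -0.1250 × log₂(0.1250) = 0.3750
  p(2,2)=1/16: -0.0625 × log₂(0.0625) = 0.2500
H(X,Y) = 2.7988 bits


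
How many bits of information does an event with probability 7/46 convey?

Information content I(x) = -log₂(p(x))
I = -log₂(7/46) = -log₂(0.1522)
I = 2.7162 bits


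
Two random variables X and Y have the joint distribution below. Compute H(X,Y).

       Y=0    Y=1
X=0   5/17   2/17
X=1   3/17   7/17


H(X,Y) = -Σ p(x,y) log₂ p(x,y)
  p(0,0)=5/17: -0.2941 × log₂(0.2941) = 0.5193
  p(0,1)=2/17: -0.1176 × log₂(0.1176) = 0.3632
  p(1,0)=3/17: -0.1765 × log₂(0.1765) = 0.4416
  p(1,1)=7/17: -0.4118 × log₂(0.4118) = 0.5271
H(X,Y) = 1.8512 bits


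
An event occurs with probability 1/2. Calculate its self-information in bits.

Information content I(x) = -log₂(p(x))
I = -log₂(1/2) = -log₂(0.5000)
I = 1.0000 bits


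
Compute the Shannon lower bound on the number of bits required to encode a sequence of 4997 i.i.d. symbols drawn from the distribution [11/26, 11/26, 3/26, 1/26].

Entropy H = 1.5903 bits/symbol
Minimum bits = H × n = 1.5903 × 4997
= 7946.97 bits


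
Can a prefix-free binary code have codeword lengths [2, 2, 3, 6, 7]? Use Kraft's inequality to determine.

Kraft inequality: Σ 2^(-l_i) ≤ 1 for prefix-free code
Calculating: 2^(-2) + 2^(-2) + 2^(-3) + 2^(-6) + 2^(-7)
= 0.25 + 0.25 + 0.125 + 0.015625 + 0.0078125
= 0.6484
Since 0.6484 ≤ 1, prefix-free code exists


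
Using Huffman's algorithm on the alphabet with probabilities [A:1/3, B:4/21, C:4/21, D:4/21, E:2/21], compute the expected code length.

Huffman tree construction:
Combine smallest probabilities repeatedly
Resulting codes:
  A: 11 (length 2)
  B: 101 (length 3)
  C: 00 (length 2)
  D: 01 (length 2)
  E: 100 (length 3)
Average length = Σ p(s) × length(s) = 2.2857 bits


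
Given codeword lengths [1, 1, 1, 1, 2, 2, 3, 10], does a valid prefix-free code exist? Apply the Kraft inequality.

Kraft inequality: Σ 2^(-l_i) ≤ 1 for prefix-free code
Calculating: 2^(-1) + 2^(-1) + 2^(-1) + 2^(-1) + 2^(-2) + 2^(-2) + 2^(-3) + 2^(-10)
= 0.5 + 0.5 + 0.5 + 0.5 + 0.25 + 0.25 + 0.125 + 0.0009765625
= 2.6260
Since 2.6260 > 1, prefix-free code does not exist


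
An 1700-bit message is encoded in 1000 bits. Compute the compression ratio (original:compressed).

Compression ratio = Original / Compressed
= 1700 / 1000 = 1.70:1


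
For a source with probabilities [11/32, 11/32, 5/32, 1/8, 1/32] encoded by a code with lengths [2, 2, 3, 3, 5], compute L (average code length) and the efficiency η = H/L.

Average length L = Σ p_i × l_i = 2.3750 bits
Entropy H = 2.0088 bits
Efficiency η = H/L × 100% = 84.58%


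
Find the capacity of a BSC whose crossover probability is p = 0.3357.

For BSC with error probability p:
C = 1 - H(p) where H(p) is binary entropy
H(0.3357) = -0.3357 × log₂(0.3357) - 0.6643 × log₂(0.6643)
H(p) = 0.9206
C = 1 - 0.9206 = 0.0794 bits/use


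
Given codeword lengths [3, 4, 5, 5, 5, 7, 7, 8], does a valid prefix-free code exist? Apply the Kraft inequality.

Kraft inequality: Σ 2^(-l_i) ≤ 1 for prefix-free code
Calculating: 2^(-3) + 2^(-4) + 2^(-5) + 2^(-5) + 2^(-5) + 2^(-7) + 2^(-7) + 2^(-8)
= 0.125 + 0.0625 + 0.03125 + 0.03125 + 0.03125 + 0.0078125 + 0.0078125 + 0.00390625
= 0.3008
Since 0.3008 ≤ 1, prefix-free code exists


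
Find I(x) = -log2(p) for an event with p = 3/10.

Information content I(x) = -log₂(p(x))
I = -log₂(3/10) = -log₂(0.3000)
I = 1.7370 bits


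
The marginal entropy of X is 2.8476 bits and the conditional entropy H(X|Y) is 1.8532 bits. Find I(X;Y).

I(X;Y) = H(X) - H(X|Y)
I(X;Y) = 2.8476 - 1.8532 = 0.9944 bits


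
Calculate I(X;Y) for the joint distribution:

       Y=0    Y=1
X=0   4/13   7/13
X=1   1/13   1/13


H(X) = 0.6194, H(Y) = 0.9612, H(X,Y) = 1.5734
I(X;Y) = H(X) + H(Y) - H(X,Y) = 0.0072 bits


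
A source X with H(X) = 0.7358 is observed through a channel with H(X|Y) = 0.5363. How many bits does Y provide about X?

I(X;Y) = H(X) - H(X|Y)
I(X;Y) = 0.7358 - 0.5363 = 0.1995 bits


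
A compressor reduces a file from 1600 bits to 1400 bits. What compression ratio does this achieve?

Compression ratio = Original / Compressed
= 1600 / 1400 = 1.14:1


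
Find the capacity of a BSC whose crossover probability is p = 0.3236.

For BSC with error probability p:
C = 1 - H(p) where H(p) is binary entropy
H(0.3236) = -0.3236 × log₂(0.3236) - 0.6764 × log₂(0.6764)
H(p) = 0.9083
C = 1 - 0.9083 = 0.0917 bits/use


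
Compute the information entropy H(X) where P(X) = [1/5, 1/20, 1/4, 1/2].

H(X) = -Σ p(x) log₂ p(x)
  -1/5 × log₂(1/5) = 0.4644
  -1/20 × log₂(1/20) = 0.2161
  -1/4 × log₂(1/4) = 0.5000
  -1/2 × log₂(1/2) = 0.5000
H(X) = 1.6805 bits


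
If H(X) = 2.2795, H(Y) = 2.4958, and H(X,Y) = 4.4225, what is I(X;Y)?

I(X;Y) = H(X) + H(Y) - H(X,Y)
I(X;Y) = 2.2795 + 2.4958 - 4.4225 = 0.3528 bits


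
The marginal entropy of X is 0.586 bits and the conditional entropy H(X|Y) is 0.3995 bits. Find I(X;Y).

I(X;Y) = H(X) - H(X|Y)
I(X;Y) = 0.586 - 0.3995 = 0.1865 bits


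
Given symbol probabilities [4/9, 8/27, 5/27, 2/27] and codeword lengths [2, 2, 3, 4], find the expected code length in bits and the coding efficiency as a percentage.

Average length L = Σ p_i × l_i = 2.3333 bits
Entropy H = 1.7686 bits
Efficiency η = H/L × 100% = 75.80%


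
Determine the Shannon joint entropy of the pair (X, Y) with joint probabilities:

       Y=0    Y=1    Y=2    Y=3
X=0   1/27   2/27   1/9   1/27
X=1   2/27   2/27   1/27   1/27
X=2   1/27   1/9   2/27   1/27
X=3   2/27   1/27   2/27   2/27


H(X,Y) = -Σ p(x,y) log₂ p(x,y)
  p(0,0)=1/27: -0.0370 × log₂(0.0370) = 0.1761
  p(0,1)=2/27: -0.0741 × log₂(0.0741) = 0.2781
  p(0,2)=1/9: -0.1111 × log₂(0.1111) = 0.3522
  p(0,3)=1/27: -0.0370 × log₂(0.0370) = 0.1761
  p(1,0)=2/27: -0.0741 × log₂(0.0741) = 0.2781
  p(1,1)=2/27: -0.0741 × log₂(0.0741) = 0.2781
  p(1,2)=1/27: -0.0370 × log₂(0.0370) = 0.1761
  p(1,3)=1/27: -0.0370 × log₂(0.0370) = 0.1761
  p(2,0)=1/27: -0.0370 × log₂(0.0370) = 0.1761
  p(2,1)=1/9: -0.1111 × log₂(0.1111) = 0.3522
  p(2,2)=2/27: -0.0741 × log₂(0.0741) = 0.2781
  p(2,3)=1/27: -0.0370 × log₂(0.0370) = 0.1761
  p(3,0)=2/27: -0.0741 × log₂(0.0741) = 0.2781
  p(3,1)=1/27: -0.0370 × log₂(0.0370) = 0.1761
  p(3,2)=2/27: -0.0741 × log₂(0.0741) = 0.2781
  p(3,3)=2/27: -0.0741 × log₂(0.0741) = 0.2781
H(X,Y) = 3.8842 bits
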